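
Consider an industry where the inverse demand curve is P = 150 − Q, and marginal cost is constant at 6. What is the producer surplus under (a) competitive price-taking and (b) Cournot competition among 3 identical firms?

Competition: PS = 0; Cournot: PS = 3888

Under competition P = MC = 6, so Q = (150 − 6)/1 = 144.
PS = (6 − 6)·144 = 0.
With 3 symmetric Cournot firms, each firm's FOC gives 150 − 4q = 6, so q = 36, Q = 3·36 = 108, and P = 42.
PS = (42 − 6)·108 = 3888.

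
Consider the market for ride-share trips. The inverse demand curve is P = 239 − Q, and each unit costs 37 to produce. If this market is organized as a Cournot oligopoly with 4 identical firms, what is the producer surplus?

With 4 symmetric Cournot firms, each firm's FOC gives 239 − 5q = 37, so q = 40.4, Q = 4·40.4 = 161.6, and P = 77.4.
PS = (77.4 − 37)·161.6 = 6528.64.

PS = 6528.64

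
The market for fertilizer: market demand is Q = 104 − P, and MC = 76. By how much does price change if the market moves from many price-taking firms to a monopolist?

Price rises by 14

Inverting demand: P = 104 − Q.
Under competition P = MC = 76, so Q = (104 − 76)/1 = 28.
Monopoly sets MR = MC: 104 − 2Q = 76 ⇒ Q = 14, P = 104 − 14 = 90.
Change in price: 90 − 76 = 14.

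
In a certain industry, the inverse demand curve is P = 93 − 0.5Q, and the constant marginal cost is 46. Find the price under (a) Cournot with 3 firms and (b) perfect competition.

Cournot: P = 57.75; Competition: P = 46

With 3 symmetric Cournot firms, each firm's FOC gives 93 − 2q = 46, so q = 23.5, Q = 3·23.5 = 70.5, and P = 57.75.
Perfect competition: P = MC = 46, so 93 − 0.5Q = 46 and Q = 94.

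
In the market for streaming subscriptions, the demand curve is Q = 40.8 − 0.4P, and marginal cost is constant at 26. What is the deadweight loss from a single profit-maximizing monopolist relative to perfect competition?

Inverting demand: P = 102 − 2.5Q.
Under competition P = MC = 26, so Q = (102 − 26)/2.5 = 30.4.
Monopoly sets MR = MC: 102 − 5Q = 26 ⇒ Q = 15.2, P = 102 − 2.5·15.2 = 64.
DWL is the triangle between Q = 15.2 and Q = 30.4: ½·(30.4 − 15.2)·(64 − 26) = 288.8.

DWL = 288.8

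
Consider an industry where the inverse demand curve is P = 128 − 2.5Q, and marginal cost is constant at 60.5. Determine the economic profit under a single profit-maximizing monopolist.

A monopolist chooses Q where MR = MC. MR = 128 − 5Q; setting this equal to 60.5 gives Q = 13.5 and P = 94.25.
Profit = (94.25 − 60.5)·13.5 = 455.625.

Profit = 455.625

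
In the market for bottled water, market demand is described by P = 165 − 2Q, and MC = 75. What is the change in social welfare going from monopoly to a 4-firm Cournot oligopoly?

Monopoly sets MR = MC: 165 − 4Q = 75 ⇒ Q = 22.5, P = 165 − 2·22.5 = 120.
CS = ½·(165 − 120)·22.5 = 506.25; PS = (120 − 75)·22.5 = 1012.5; TS = 1518.75.
With 4 symmetric Cournot firms, each firm's FOC gives 165 − 10q = 75, so q = 9, Q = 4·9 = 36, and P = 93.
CS = ½·(165 − 93)·36 = 1296; PS = (93 − 75)·36 = 648; TS = 1944.
Change in social welfare: 1944 − 1518.75 = 425.25.

Social welfare rises by 425.25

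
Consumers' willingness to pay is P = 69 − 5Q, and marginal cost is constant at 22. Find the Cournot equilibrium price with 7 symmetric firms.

P = 27.875

In a 7-firm Cournot equilibrium, symmetry and the first-order condition give q = (69 − 22)/(40) = 1.175. So Q = 8.225 and P = 27.875.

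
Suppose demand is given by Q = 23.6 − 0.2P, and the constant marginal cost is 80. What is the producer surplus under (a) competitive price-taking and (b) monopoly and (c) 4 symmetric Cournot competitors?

Inverting demand: P = 118 − 5Q.
Perfect competition: P = MC = 80, so 118 − 5Q = 80 and Q = 7.6.
PS = (80 − 80)·7.6 = 0.
A monopolist chooses Q where MR = MC. MR = 118 − 10Q; setting this equal to 80 gives Q = 3.8 and P = 99.
PS = (99 − 80)·3.8 = 72.2.
In a 4-firm Cournot equilibrium, symmetry and the first-order condition give q = (118 − 80)/(25) = 1.52. So Q = 6.08 and P = 87.6.
PS = (87.6 − 80)·6.08 = 46.208.

Competition: PS = 0; Monopoly: PS = 72.2; Cournot: PS = 46.208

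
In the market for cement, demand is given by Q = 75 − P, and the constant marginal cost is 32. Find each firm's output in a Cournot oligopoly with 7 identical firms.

q_i = 5.375

Inverting demand: P = 75 − Q.
Cournot with 7 identical firms: the symmetric best-response condition is 75 − 8q = 32. Each firm produces q = 5.375, total output Q = 37.625, price P = 37.375.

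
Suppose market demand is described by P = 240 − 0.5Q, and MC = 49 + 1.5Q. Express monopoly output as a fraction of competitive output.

Q_m/Q_c = 0.8

Monopoly sets MR = MC: 240 − Q = 49 + 1.5Q ⇒ Q = 76.4, P = 240 − 0.5·76.4 = 201.8.
Competitive equilibrium sets price equal to marginal cost: 240 − 0.5Q = 49 + 1.5Q, so Q = 95.5 and P = 192.25.
Ratio Q_m/Q_c = 76.4/95.5 = 0.8.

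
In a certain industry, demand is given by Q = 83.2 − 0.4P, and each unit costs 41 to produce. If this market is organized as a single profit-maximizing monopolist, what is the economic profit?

Inverting demand: P = 208 − 2.5Q.
The monopolist equates marginal revenue to marginal cost: 208 − 5Q = 41, so Q = 33.4. From demand, P = 124.5.
Profit = (124.5 − 41)·33.4 = 2788.9.

Profit = 2788.9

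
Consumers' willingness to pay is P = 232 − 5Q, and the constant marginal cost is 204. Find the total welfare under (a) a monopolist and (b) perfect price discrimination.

Monopoly: TS = 58.8; Perfect PD: TS = 78.4

A monopolist chooses Q where MR = MC. MR = 232 − 10Q; setting this equal to 204 gives Q = 2.8 and P = 218.
CS = ½·(232 − 218)·2.8 = 19.6; PS = (218 − 204)·2.8 = 39.2; TS = 58.8.
Under first-degree price discrimination the firm charges each unit its demand price and produces up to where P = MC, i.e. Q = 5.6. Consumer surplus is zero; producer surplus equals total surplus.
TS = 78.4 (equal to competitive TS).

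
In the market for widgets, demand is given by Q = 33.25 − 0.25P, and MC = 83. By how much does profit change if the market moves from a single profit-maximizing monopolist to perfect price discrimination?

Inverting demand: P = 133 − 4Q.
Monopoly sets MR = MC: 133 − 8Q = 83 ⇒ Q = 6.25, P = 133 − 4·6.25 = 108.
Profit = (108 − 83)·6.25 = 156.25.
A perfectly discriminating monopolist sells every unit with P(Q) ≥ MC(Q), so output equals the competitive quantity Q = 12.5. Each buyer pays their reservation price, so CS = 0 and the firm captures all surplus.
PS equals the full surplus area, 312.5. Profit = 312.5 = 312.5.
Change in profit: 312.5 − 156.25 = 156.25.

π rises by 156.25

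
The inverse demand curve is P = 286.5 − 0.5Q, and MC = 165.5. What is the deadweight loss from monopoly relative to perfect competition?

DWL = 3660.25

Perfect competition: P = MC = 165.5, so 286.5 − 0.5Q = 165.5 and Q = 242.
Monopoly sets MR = MC: 286.5 − Q = 165.5 ⇒ Q = 121, P = 286.5 − 0.5·121 = 226.
DWL is the triangle between Q = 121 and Q = 242: ½·(242 − 121)·(226 − 165.5) = 3660.25.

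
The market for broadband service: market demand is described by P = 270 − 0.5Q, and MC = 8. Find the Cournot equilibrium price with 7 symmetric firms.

Cournot with 7 identical firms: the symmetric best-response condition is 270 − 4q = 8. Each firm produces q = 65.5, total output Q = 458.5, price P = 40.75.

P = 40.75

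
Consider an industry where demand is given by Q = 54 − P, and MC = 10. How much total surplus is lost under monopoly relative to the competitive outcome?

Inverting demand: P = 54 − Q.
Under competition P = MC = 10, so Q = (54 − 10)/1 = 44.
Monopoly sets MR = MC: 54 − 2Q = 10 ⇒ Q = 22, P = 54 − 22 = 32.
DWL is the triangle between Q = 22 and Q = 44: ½·(44 − 22)·(32 − 10) = 242.

DWL = 242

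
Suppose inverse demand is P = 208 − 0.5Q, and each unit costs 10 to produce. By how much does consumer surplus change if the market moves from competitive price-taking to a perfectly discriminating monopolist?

Perfect competition: P = MC = 10, so 208 − 0.5Q = 10 and Q = 396.
CS = ½·(208 − 10)·396 = 39204.
With perfect price discrimination, output is the efficient level Q = 396 (where demand meets MC), but every buyer pays their willingness to pay: CS = 0 and PS = total surplus.
CS = 0.
Change in consumer surplus: 0 − 39204 = −39204.

Consumer surplus falls by 39204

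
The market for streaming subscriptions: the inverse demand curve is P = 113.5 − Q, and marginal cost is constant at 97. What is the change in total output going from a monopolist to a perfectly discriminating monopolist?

Monopoly sets MR = MC: 113.5 − 2Q = 97 ⇒ Q = 8.25, P = 113.5 − 8.25 = 105.25.
A perfectly discriminating monopolist sells every unit with P(Q) ≥ MC(Q), so output equals the competitive quantity Q = 16.5. Each buyer pays their reservation price, so CS = 0 and the firm captures all surplus.
Change in total output: 16.5 − 8.25 = 8.25.

Total output rises by 8.25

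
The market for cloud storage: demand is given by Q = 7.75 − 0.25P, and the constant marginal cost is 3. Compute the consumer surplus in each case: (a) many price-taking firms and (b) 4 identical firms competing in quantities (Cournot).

Competition: CS = 98; Cournot: CS = 62.72

Inverting demand: P = 31 − 4Q.
Perfect competition: P = MC = 3, so 31 − 4Q = 3 and Q = 7.
CS = ½·(31 − 3)·7 = 98.
Cournot with 4 identical firms: the symmetric best-response condition is 31 − 20q = 3. Each firm produces q = 1.4, total output Q = 5.6, price P = 8.6.
CS = ½·(31 − 8.6)·5.6 = 62.72.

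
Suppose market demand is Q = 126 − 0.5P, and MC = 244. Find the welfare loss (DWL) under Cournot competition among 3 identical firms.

Inverting demand: P = 252 − 2Q.
Perfect competition: P = MC = 244, so 252 − 2Q = 244 and Q = 4.
In a 3-firm Cournot equilibrium, symmetry and the first-order condition give q = (252 − 244)/(8) = 1. So Q = 3 and P = 246.
DWL is the triangle between Q = 3 and Q = 4: ½·(4 − 3)·(246 − 244) = 1.

DWL = 1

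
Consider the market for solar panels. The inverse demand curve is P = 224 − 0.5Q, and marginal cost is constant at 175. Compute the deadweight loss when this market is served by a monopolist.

DWL = 600.25

Under competition P = MC = 175, so Q = (224 − 175)/0.5 = 98.
Monopoly sets MR = MC: 224 − Q = 175 ⇒ Q = 49, P = 224 − 0.5·49 = 199.5.
DWL is the triangle between Q = 49 and Q = 98: ½·(98 − 49)·(199.5 − 175) = 600.25.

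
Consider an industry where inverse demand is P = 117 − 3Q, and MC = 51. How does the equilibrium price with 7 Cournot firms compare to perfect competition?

With 7 symmetric Cournot firms, each firm's FOC gives 117 − 24q = 51, so q = 2.75, Q = 7·2.75 = 19.25, and P = 59.25.
Competitive firms price at marginal cost: P = 51, giving Q = 22.

Cournot: P = 59.25; Competition: P = 51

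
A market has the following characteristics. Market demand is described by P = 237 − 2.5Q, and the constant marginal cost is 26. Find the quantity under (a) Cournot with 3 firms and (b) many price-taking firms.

In a 3-firm Cournot equilibrium, symmetry and the first-order condition give q = (237 − 26)/(10) = 21.1. So Q = 63.3 and P = 78.75.
Competitive firms price at marginal cost: P = 26, giving Q = 84.4.

Cournot: Q = 63.3; Competition: Q = 84.4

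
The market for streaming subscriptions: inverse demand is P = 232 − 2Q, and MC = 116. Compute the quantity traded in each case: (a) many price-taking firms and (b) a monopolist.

Perfect competition: P = MC = 116, so 232 − 2Q = 116 and Q = 58.
A monopolist chooses Q where MR = MC. MR = 232 − 4Q; setting this equal to 116 gives Q = 29 and P = 174.

Competition: Q = 58; Monopoly: Q = 29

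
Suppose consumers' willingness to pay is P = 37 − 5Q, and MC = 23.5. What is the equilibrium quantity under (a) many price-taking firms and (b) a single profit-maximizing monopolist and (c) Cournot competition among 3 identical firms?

Competition: Q = 2.7; Monopoly: Q = 1.35; Cournot: Q = 2.025

Perfect competition: P = MC = 23.5, so 37 − 5Q = 23.5 and Q = 2.7.
Monopoly sets MR = MC: 37 − 10Q = 23.5 ⇒ Q = 1.35, P = 37 − 5·1.35 = 30.25.
With 3 symmetric Cournot firms, each firm's FOC gives 37 − 20q = 23.5, so q = 0.675, Q = 3·0.675 = 2.025, and P = 26.875.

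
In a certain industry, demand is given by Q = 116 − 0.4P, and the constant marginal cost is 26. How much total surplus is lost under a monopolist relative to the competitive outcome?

Inverting demand: P = 290 − 2.5Q.
Perfect competition: P = MC = 26, so 290 − 2.5Q = 26 and Q = 105.6.
The monopolist equates marginal revenue to marginal cost: 290 − 5Q = 26, so Q = 52.8. From demand, P = 158.
DWL is the triangle between Q = 52.8 and Q = 105.6: ½·(105.6 − 52.8)·(158 − 26) = 3484.8.

DWL = 3484.8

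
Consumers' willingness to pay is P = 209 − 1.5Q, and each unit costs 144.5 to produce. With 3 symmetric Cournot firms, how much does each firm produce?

q_i = 10.75

In a 3-firm Cournot equilibrium, symmetry and the first-order condition give q = (209 − 144.5)/(6) = 10.75. So Q = 32.25 and P = 160.625.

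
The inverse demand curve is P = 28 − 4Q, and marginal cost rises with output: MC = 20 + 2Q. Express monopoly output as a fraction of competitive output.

Q_m/Q_c = 0.6

The monopolist equates marginal revenue to marginal cost: 28 − 8Q = 20 + 2Q, so Q = 0.8. From demand, P = 24.8.
Competitive equilibrium sets price equal to marginal cost: 28 − 4Q = 20 + 2Q, so Q = 4/3 and P = 68/3.
Ratio Q_m/Q_c = 0.8/(4/3) = 0.6.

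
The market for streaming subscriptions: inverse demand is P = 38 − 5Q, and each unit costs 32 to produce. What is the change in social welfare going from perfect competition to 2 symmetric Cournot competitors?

Competitive firms price at marginal cost: P = 32, giving Q = 1.2.
CS = ½·(38 − 32)·1.2 = 3.6; PS = (32 − 32)·1.2 = 0; TS = 3.6.
Cournot with 2 identical firms: the symmetric best-response condition is 38 − 15q = 32. Each firm produces q = 0.4, total output Q = 0.8, price P = 34.
CS = ½·(38 − 34)·0.8 = 1.6; PS = (34 − 32)·0.8 = 1.6; TS = 3.2.
Change in social welfare: 3.2 − 3.6 = −0.4.

TS falls by 0.4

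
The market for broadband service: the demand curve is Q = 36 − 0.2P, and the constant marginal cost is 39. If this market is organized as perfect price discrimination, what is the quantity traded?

Inverting demand: P = 180 − 5Q.
Under first-degree price discrimination the firm charges each unit its demand price and produces up to where P = MC, i.e. Q = 28.2. Consumer surplus is zero; producer surplus equals total surplus.

Q = 28.2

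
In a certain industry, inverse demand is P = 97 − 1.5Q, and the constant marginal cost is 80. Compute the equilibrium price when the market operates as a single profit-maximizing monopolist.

P = 88.5

Monopoly sets MR = MC: 97 − 3Q = 80 ⇒ Q = 17/3, P = 97 − 1.5·17/3 = 88.5.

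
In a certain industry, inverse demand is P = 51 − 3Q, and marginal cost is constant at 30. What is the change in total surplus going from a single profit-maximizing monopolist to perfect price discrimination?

A monopolist chooses Q where MR = MC. MR = 51 − 6Q; setting this equal to 30 gives Q = 3.5 and P = 40.5.
CS = ½·(51 − 40.5)·3.5 = 18.375; PS = (40.5 − 30)·3.5 = 36.75; TS = 55.125.
Under first-degree price discrimination the firm charges each unit its demand price and produces up to where P = MC, i.e. Q = 7. Consumer surplus is zero; producer surplus equals total surplus.
TS = 73.5 (equal to competitive TS).
Change in total surplus: 73.5 − 55.125 = 18.375.

Total surplus rises by 18.375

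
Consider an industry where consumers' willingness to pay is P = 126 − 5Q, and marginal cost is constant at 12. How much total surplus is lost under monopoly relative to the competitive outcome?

Under competition P = MC = 12, so Q = (126 − 12)/5 = 22.8.
A monopolist chooses Q where MR = MC. MR = 126 − 10Q; setting this equal to 12 gives Q = 11.4 and P = 69.
DWL is the triangle between Q = 11.4 and Q = 22.8: ½·(22.8 − 11.4)·(69 − 12) = 324.9.

DWL = 324.9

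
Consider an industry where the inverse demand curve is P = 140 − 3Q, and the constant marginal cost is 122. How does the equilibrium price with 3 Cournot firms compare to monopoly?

Cournot: P = 126.5; Monopoly: P = 131

Cournot with 3 identical firms: the symmetric best-response condition is 140 − 12q = 122. Each firm produces q = 1.5, total output Q = 4.5, price P = 126.5.
Monopoly sets MR = MC: 140 − 6Q = 122 ⇒ Q = 3, P = 140 − 3·3 = 131.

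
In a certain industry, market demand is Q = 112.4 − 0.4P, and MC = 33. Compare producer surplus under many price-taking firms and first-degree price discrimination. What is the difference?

PS rises by 12300.8

Inverting demand: P = 281 − 2.5Q.
Perfect competition: P = MC = 33, so 281 − 2.5Q = 33 and Q = 99.2.
PS = (33 − 33)·99.2 = 0.
Under first-degree price discrimination the firm charges each unit its demand price and produces up to where P = MC, i.e. Q = 99.2. Consumer surplus is zero; producer surplus equals total surplus.
PS = ½·(281 − 33)·99.2 = 12300.8.
Change in producer surplus: 12300.8 − 0 = 12300.8.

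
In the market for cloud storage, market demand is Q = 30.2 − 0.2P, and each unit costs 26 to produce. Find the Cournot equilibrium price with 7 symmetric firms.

P = 41.625

Inverting demand: P = 151 − 5Q.
With 7 symmetric Cournot firms, each firm's FOC gives 151 − 40q = 26, so q = 3.125, Q = 7·3.125 = 21.875, and P = 41.625.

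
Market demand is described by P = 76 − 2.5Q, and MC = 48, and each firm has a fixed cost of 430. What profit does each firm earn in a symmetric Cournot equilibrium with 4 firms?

π_i = −417.456

Cournot with 4 identical firms: the symmetric best-response condition is 76 − 12.5q = 48. Each firm produces q = 2.24, total output Q = 8.96, price P = 53.6.
Each firm's profit = (53.6 − 48)·2.24 − 430 = −417.456.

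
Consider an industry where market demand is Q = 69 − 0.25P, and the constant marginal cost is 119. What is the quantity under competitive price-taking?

Q = 39.25

Inverting demand: P = 276 − 4Q.
Competitive firms price at marginal cost: P = 119, giving Q = 39.25.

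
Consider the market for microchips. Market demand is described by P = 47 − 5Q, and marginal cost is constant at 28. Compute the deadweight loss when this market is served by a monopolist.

Under competition P = MC = 28, so Q = (47 − 28)/5 = 3.8.
The monopolist equates marginal revenue to marginal cost: 47 − 10Q = 28, so Q = 1.9. From demand, P = 37.5.
DWL is the triangle between Q = 1.9 and Q = 3.8: ½·(3.8 − 1.9)·(37.5 − 28) = 9.025.

DWL = 9.025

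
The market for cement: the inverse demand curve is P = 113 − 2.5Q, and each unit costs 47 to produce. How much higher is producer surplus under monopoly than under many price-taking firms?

PS rises by 435.6

Perfect competition: P = MC = 47, so 113 − 2.5Q = 47 and Q = 26.4.
PS = (47 − 47)·26.4 = 0.
A monopolist chooses Q where MR = MC. MR = 113 − 5Q; setting this equal to 47 gives Q = 13.2 and P = 80.
PS = (80 − 47)·13.2 = 435.6.
Change in producer surplus: 435.6 − 0 = 435.6.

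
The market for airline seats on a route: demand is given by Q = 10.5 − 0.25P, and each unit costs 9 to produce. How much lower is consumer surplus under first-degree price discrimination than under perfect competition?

CS falls by 136.125

Inverting demand: P = 42 − 4Q.
Perfect competition: P = MC = 9, so 42 − 4Q = 9 and Q = 8.25.
CS = ½·(42 − 9)·8.25 = 136.125.
A perfectly discriminating monopolist sells every unit with P(Q) ≥ MC(Q), so output equals the competitive quantity Q = 8.25. Each buyer pays their reservation price, so CS = 0 and the firm captures all surplus.
CS = 0.
Change in consumer surplus: 0 − 136.125 = −136.125.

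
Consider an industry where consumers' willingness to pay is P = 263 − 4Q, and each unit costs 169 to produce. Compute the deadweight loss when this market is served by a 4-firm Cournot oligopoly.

DWL = 44.18

Competitive firms price at marginal cost: P = 169, giving Q = 23.5.
In a 4-firm Cournot equilibrium, symmetry and the first-order condition give q = (263 − 169)/(20) = 4.7. So Q = 18.8 and P = 187.8.
DWL is the triangle between Q = 18.8 and Q = 23.5: ½·(23.5 − 18.8)·(187.8 − 169) = 44.18.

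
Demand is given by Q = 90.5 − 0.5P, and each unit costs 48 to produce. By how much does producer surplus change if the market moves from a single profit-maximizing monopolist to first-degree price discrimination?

PS rises by 2211.125

Inverting demand: P = 181 − 2Q.
Monopoly sets MR = MC: 181 − 4Q = 48 ⇒ Q = 33.25, P = 181 − 2·33.25 = 114.5.
PS = (114.5 − 48)·33.25 = 2211.125.
A perfectly discriminating monopolist sells every unit with P(Q) ≥ MC(Q), so output equals the competitive quantity Q = 66.5. Each buyer pays their reservation price, so CS = 0 and the firm captures all surplus.
PS = ½·(181 − 48)·66.5 = 4422.25.
Change in producer surplus: 4422.25 − 2211.125 = 2211.125.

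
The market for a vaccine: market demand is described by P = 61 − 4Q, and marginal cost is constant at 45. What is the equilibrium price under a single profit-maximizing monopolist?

Monopoly sets MR = MC: 61 − 8Q = 45 ⇒ Q = 2, P = 61 − 4·2 = 53.

P = 53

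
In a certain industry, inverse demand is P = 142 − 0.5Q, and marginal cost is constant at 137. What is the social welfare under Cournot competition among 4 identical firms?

In a 4-firm Cournot equilibrium, symmetry and the first-order condition give q = (142 − 137)/(2.5) = 2. So Q = 8 and P = 138.
CS = ½·(142 − 138)·8 = 16; PS = (138 − 137)·8 = 8; TS = 24.

TS = 24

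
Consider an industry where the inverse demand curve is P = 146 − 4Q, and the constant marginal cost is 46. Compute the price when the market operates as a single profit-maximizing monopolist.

P = 96

The monopolist equates marginal revenue to marginal cost: 146 − 8Q = 46, so Q = 12.5. From demand, P = 96.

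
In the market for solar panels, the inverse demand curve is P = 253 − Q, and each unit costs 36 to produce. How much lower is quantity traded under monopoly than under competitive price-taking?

Under competition P = MC = 36, so Q = (253 − 36)/1 = 217.
A monopolist chooses Q where MR = MC. MR = 253 − 2Q; setting this equal to 36 gives Q = 108.5 and P = 144.5.
Change in quantity traded: 108.5 − 217 = −108.5.

Q falls by 108.5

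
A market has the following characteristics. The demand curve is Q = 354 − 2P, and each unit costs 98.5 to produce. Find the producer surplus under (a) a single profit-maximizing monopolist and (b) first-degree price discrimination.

Monopoly: PS = 3081.125; Perfect PD: PS = 6162.25

Inverting demand: P = 177 − 0.5Q.
Monopoly sets MR = MC: 177 − Q = 98.5 ⇒ Q = 78.5, P = 177 − 0.5·78.5 = 137.75.
PS = (137.75 − 98.5)·78.5 = 3081.125.
Under first-degree price discrimination the firm charges each unit its demand price and produces up to where P = MC, i.e. Q = 157. Consumer surplus is zero; producer surplus equals total surplus.
PS = ½·(177 − 98.5)·157 = 6162.25.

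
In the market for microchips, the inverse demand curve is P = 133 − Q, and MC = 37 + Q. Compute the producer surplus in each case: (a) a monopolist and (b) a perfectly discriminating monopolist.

Monopoly: PS = 1536; Perfect PD: PS = 2304

Monopoly sets MR = MC: 133 − 2Q = 37 + Q ⇒ Q = 32, P = 133 − 32 = 101.
PS = P·Q − VC(Q) = 101·32 − (37·32 + ½·1·32²) = 1536.
Under first-degree price discrimination the firm charges each unit its demand price and produces up to where P = MC, i.e. Q = 48. Consumer surplus is zero; producer surplus equals total surplus.
PS = ½·(133 − 37)·48 = 2304.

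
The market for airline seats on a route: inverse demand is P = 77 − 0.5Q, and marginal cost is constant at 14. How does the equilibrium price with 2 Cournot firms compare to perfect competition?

Cournot: P = 35; Competition: P = 14

Cournot with 2 identical firms: the symmetric best-response condition is 77 − 1.5q = 14. Each firm produces q = 42, total output Q = 84, price P = 35.
Under competition P = MC = 14, so Q = (77 − 14)/0.5 = 126.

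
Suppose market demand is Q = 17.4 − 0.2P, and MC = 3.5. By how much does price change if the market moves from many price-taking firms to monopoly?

P rises by 41.75

Inverting demand: P = 87 − 5Q.
Perfect competition: P = MC = 3.5, so 87 − 5Q = 3.5 and Q = 16.7.
A monopolist chooses Q where MR = MC. MR = 87 − 10Q; setting this equal to 3.5 gives Q = 8.35 and P = 45.25.
Change in price: 45.25 − 3.5 = 41.75.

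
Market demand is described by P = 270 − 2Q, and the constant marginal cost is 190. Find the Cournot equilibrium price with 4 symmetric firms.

In a 4-firm Cournot equilibrium, symmetry and the first-order condition give q = (270 − 190)/(10) = 8. So Q = 32 and P = 206.

P = 206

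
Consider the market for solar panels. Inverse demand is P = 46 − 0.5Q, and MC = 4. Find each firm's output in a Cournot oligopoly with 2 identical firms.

q_i = 28

With 2 symmetric Cournot firms, each firm's FOC gives 46 − 1.5q = 4, so q = 28, Q = 2·28 = 56, and P = 18.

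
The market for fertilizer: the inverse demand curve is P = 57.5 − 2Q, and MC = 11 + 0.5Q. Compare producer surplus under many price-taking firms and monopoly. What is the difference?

PS rises by 153.76

Competitive equilibrium sets price equal to marginal cost: 57.5 − 2Q = 11 + 0.5Q, so Q = 18.6 and P = 20.3.
PS = P·Q − VC(Q) = 20.3·18.6 − (11·18.6 + ½·0.5·18.6²) = 86.49.
A monopolist chooses Q where MR = MC. MR = 57.5 − 4Q; setting this equal to 11 + 0.5Q gives Q = 31/3 and P = 221/6.
PS = P·Q − VC(Q) = 221/6·31/3 − (11·31/3 + ½·0.5·(31/3)²) = 240.25.
Change in producer surplus: 240.25 − 86.49 = 153.76.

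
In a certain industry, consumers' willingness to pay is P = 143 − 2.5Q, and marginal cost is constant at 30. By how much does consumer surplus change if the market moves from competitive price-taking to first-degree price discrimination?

Perfect competition: P = MC = 30, so 143 − 2.5Q = 30 and Q = 45.2.
CS = ½·(143 − 30)·45.2 = 2553.8.
With perfect price discrimination, output is the efficient level Q = 45.2 (where demand meets MC), but every buyer pays their willingness to pay: CS = 0 and PS = total surplus.
CS = 0.
Change in consumer surplus: 0 − 2553.8 = −2553.8.

CS falls by 2553.8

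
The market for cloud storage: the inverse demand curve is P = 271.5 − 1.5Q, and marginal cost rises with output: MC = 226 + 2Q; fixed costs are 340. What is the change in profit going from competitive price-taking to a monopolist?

Competitive equilibrium sets price equal to marginal cost: 271.5 − 1.5Q = 226 + 2Q, so Q = 13 and P = 252.
Profit = 252·13 − (226·13 + ½·2·13²) − 340 = −171.
The monopolist equates marginal revenue to marginal cost: 271.5 − 3Q = 226 + 2Q, so Q = 9.1. From demand, P = 257.85.
Profit = 257.85·9.1 − (226·9.1 + ½·2·9.1²) − 340 = −132.975.
Change in profit: −132.975 − −171 = 38.025.

π rises by 38.025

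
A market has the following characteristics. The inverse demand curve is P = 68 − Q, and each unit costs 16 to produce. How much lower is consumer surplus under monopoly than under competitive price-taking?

CS falls by 1014

Under competition P = MC = 16, so Q = (68 − 16)/1 = 52.
CS = ½·(68 − 16)·52 = 1352.
The monopolist equates marginal revenue to marginal cost: 68 − 2Q = 16, so Q = 26. From demand, P = 42.
CS = ½·(68 − 42)·26 = 338.
Change in consumer surplus: 338 − 1352 = −1014.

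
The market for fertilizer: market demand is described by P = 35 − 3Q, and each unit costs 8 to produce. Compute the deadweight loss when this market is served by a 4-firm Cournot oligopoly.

Under competition P = MC = 8, so Q = (35 − 8)/3 = 9.
In a 4-firm Cournot equilibrium, symmetry and the first-order condition give q = (35 − 8)/(15) = 1.8. So Q = 7.2 and P = 13.4.
DWL is the triangle between Q = 7.2 and Q = 9: ½·(9 − 7.2)·(13.4 − 8) = 4.86.

DWL = 4.86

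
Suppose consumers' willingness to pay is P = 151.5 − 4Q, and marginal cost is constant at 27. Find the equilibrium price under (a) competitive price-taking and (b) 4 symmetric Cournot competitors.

Competition: P = 27; Cournot: P = 51.9

Under competition P = MC = 27, so Q = (151.5 − 27)/4 = 31.125.
Cournot with 4 identical firms: the symmetric best-response condition is 151.5 − 20q = 27. Each firm produces q = 6.225, total output Q = 24.9, price P = 51.9.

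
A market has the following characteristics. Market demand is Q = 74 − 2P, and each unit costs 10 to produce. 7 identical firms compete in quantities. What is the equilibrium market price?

Inverting demand: P = 37 − 0.5Q.
Cournot with 7 identical firms: the symmetric best-response condition is 37 − 4q = 10. Each firm produces q = 6.75, total output Q = 47.25, price P = 13.375.

P = 13.375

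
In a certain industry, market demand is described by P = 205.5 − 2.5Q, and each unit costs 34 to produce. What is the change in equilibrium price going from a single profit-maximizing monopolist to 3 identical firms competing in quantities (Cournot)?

Equilibrium price falls by 42.875

The monopolist equates marginal revenue to marginal cost: 205.5 − 5Q = 34, so Q = 34.3. From demand, P = 119.75.
In a 3-firm Cournot equilibrium, symmetry and the first-order condition give q = (205.5 − 34)/(10) = 17.15. So Q = 51.45 and P = 76.875.
Change in equilibrium price: 76.875 − 119.75 = −42.875.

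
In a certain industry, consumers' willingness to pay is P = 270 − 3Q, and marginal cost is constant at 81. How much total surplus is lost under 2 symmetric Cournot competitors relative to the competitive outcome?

Perfect competition: P = MC = 81, so 270 − 3Q = 81 and Q = 63.
With 2 symmetric Cournot firms, each firm's FOC gives 270 − 9q = 81, so q = 21, Q = 2·21 = 42, and P = 144.
DWL is the triangle between Q = 42 and Q = 63: ½·(63 − 42)·(144 − 81) = 661.5.

DWL = 661.5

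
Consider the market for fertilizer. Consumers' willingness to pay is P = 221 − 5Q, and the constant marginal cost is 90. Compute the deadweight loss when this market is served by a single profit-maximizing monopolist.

DWL = 429.025

Perfect competition: P = MC = 90, so 221 − 5Q = 90 and Q = 26.2.
Monopoly sets MR = MC: 221 − 10Q = 90 ⇒ Q = 13.1, P = 221 − 5·13.1 = 155.5.
DWL is the triangle between Q = 13.1 and Q = 26.2: ½·(26.2 − 13.1)·(155.5 − 90) = 429.025.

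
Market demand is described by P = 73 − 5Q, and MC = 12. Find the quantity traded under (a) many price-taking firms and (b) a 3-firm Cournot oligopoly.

Competition: Q = 12.2; Cournot: Q = 9.15

Under competition P = MC = 12, so Q = (73 − 12)/5 = 12.2.
With 3 symmetric Cournot firms, each firm's FOC gives 73 − 20q = 12, so q = 3.05, Q = 3·3.05 = 9.15, and P = 27.25.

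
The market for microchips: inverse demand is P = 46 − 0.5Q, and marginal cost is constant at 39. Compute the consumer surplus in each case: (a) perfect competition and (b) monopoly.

Competition: CS = 49; Monopoly: CS = 12.25

Under competition P = MC = 39, so Q = (46 − 39)/0.5 = 14.
CS = ½·(46 − 39)·14 = 49.
The monopolist equates marginal revenue to marginal cost: 46 − Q = 39, so Q = 7. From demand, P = 42.5.
CS = ½·(46 − 42.5)·7 = 12.25.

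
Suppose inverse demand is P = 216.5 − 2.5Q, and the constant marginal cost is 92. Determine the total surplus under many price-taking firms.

Under competition P = MC = 92, so Q = (216.5 − 92)/2.5 = 49.8.
CS = ½·(216.5 − 92)·49.8 = 3100.05; PS = (92 − 92)·49.8 = 0; TS = 3100.05.

TS = 3100.05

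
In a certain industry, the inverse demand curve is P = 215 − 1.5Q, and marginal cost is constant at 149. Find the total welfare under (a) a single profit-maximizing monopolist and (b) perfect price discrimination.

The monopolist equates marginal revenue to marginal cost: 215 − 3Q = 149, so Q = 22. From demand, P = 182.
CS = ½·(215 − 182)·22 = 363; PS = (182 − 149)·22 = 726; TS = 1089.
A perfectly discriminating monopolist sells every unit with P(Q) ≥ MC(Q), so output equals the competitive quantity Q = 44. Each buyer pays their reservation price, so CS = 0 and the firm captures all surplus.
TS = 1452 (equal to competitive TS).

Monopoly: TS = 1089; Perfect PD: TS = 1452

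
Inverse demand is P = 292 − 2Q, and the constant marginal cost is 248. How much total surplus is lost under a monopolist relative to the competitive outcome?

DWL = 121

Competitive firms price at marginal cost: P = 248, giving Q = 22.
The monopolist equates marginal revenue to marginal cost: 292 − 4Q = 248, so Q = 11. From demand, P = 270.
DWL is the triangle between Q = 11 and Q = 22: ½·(22 − 11)·(270 − 248) = 121.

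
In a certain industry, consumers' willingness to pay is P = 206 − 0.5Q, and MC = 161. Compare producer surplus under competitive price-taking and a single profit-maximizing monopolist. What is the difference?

Competitive firms price at marginal cost: P = 161, giving Q = 90.
PS = (161 − 161)·90 = 0.
Monopoly sets MR = MC: 206 − Q = 161 ⇒ Q = 45, P = 206 − 0.5·45 = 183.5.
PS = (183.5 − 161)·45 = 1012.5.
Change in producer surplus: 1012.5 − 0 = 1012.5.

Producer surplus rises by 1012.5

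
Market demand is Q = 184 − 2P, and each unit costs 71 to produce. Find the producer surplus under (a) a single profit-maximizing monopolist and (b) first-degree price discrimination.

Inverting demand: P = 92 − 0.5Q.
Monopoly sets MR = MC: 92 − Q = 71 ⇒ Q = 21, P = 92 − 0.5·21 = 81.5.
PS = (81.5 − 71)·21 = 220.5.
Under first-degree price discrimination the firm charges each unit its demand price and produces up to where P = MC, i.e. Q = 42. Consumer surplus is zero; producer surplus equals total surplus.
PS = ½·(92 − 71)·42 = 441.

Monopoly: PS = 220.5; Perfect PD: PS = 441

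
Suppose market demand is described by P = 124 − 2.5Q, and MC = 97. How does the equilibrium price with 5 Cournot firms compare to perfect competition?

Cournot: P = 101.5; Competition: P = 97

In a 5-firm Cournot equilibrium, symmetry and the first-order condition give q = (124 − 97)/(15) = 1.8. So Q = 9 and P = 101.5.
Competitive firms price at marginal cost: P = 97, giving Q = 10.8.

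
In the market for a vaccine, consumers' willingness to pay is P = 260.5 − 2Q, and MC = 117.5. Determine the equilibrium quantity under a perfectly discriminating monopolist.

Q = 71.5

With perfect price discrimination, output is the efficient level Q = 71.5 (where demand meets MC), but every buyer pays their willingness to pay: CS = 0 and PS = total surplus.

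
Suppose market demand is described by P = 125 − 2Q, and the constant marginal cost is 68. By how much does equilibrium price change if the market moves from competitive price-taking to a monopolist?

P rises by 28.5

Under competition P = MC = 68, so Q = (125 − 68)/2 = 28.5.
Monopoly sets MR = MC: 125 − 4Q = 68 ⇒ Q = 14.25, P = 125 − 2·14.25 = 96.5.
Change in equilibrium price: 96.5 − 68 = 28.5.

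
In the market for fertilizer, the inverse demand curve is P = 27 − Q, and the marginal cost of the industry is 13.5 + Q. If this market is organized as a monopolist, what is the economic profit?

Profit = 30.375

A monopolist chooses Q where MR = MC. MR = 27 − 2Q; setting this equal to 13.5 + Q gives Q = 4.5 and P = 22.5.
Profit = 22.5·4.5 − (13.5·4.5 + ½·1·4.5²) = 30.375.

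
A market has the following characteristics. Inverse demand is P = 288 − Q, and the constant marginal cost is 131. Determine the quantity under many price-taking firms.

Perfect competition: P = MC = 131, so 288 − Q = 131 and Q = 157.

Q = 157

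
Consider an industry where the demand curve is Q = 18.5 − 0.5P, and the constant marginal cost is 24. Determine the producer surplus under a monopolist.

Inverting demand: P = 37 − 2Q.
Monopoly sets MR = MC: 37 − 4Q = 24 ⇒ Q = 3.25, P = 37 − 2·3.25 = 30.5.
PS = (30.5 − 24)·3.25 = 21.125.

PS = 21.125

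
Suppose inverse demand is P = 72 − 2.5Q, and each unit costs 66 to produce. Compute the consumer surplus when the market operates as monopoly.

CS = 1.8

The monopolist equates marginal revenue to marginal cost: 72 − 5Q = 66, so Q = 1.2. From demand, P = 69.
CS = ½·(72 − 69)·1.2 = 1.8.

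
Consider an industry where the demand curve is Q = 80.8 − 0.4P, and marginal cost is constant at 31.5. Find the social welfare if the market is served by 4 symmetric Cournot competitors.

Inverting demand: P = 202 − 2.5Q.
With 4 symmetric Cournot firms, each firm's FOC gives 202 − 12.5q = 31.5, so q = 13.64, Q = 4·13.64 = 54.56, and P = 65.6.
CS = ½·(202 − 65.6)·54.56 = 3720.992; PS = (65.6 − 31.5)·54.56 = 1860.496; TS = 5581.488.

TS = 5581.488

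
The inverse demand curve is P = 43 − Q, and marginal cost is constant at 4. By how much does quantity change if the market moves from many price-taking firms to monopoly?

Quantity falls by 19.5

Competitive firms price at marginal cost: P = 4, giving Q = 39.
The monopolist equates marginal revenue to marginal cost: 43 − 2Q = 4, so Q = 19.5. From demand, P = 23.5.
Change in quantity: 19.5 − 39 = −19.5.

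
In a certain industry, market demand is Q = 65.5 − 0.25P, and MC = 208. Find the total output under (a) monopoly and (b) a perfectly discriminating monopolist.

Inverting demand: P = 262 − 4Q.
A monopolist chooses Q where MR = MC. MR = 262 − 8Q; setting this equal to 208 gives Q = 6.75 and P = 235.
Under first-degree price discrimination the firm charges each unit its demand price and produces up to where P = MC, i.e. Q = 13.5. Consumer surplus is zero; producer surplus equals total surplus.

Monopoly: Q = 6.75; Perfect PD: Q = 13.5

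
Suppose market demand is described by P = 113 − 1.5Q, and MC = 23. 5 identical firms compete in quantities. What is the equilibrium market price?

P = 38

In a 5-firm Cournot equilibrium, symmetry and the first-order condition give q = (113 − 23)/(9) = 10. So Q = 50 and P = 38.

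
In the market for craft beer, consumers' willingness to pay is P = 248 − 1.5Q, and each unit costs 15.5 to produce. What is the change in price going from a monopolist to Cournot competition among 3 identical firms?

P falls by 58.125

The monopolist equates marginal revenue to marginal cost: 248 − 3Q = 15.5, so Q = 77.5. From demand, P = 131.75.
In a 3-firm Cournot equilibrium, symmetry and the first-order condition give q = (248 − 15.5)/(6) = 38.75. So Q = 116.25 and P = 73.625.
Change in price: 73.625 − 131.75 = −58.125.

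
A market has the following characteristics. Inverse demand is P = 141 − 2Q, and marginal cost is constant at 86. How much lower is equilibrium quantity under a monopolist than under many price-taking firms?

Under competition P = MC = 86, so Q = (141 − 86)/2 = 27.5.
The monopolist equates marginal revenue to marginal cost: 141 − 4Q = 86, so Q = 13.75. From demand, P = 113.5.
Change in equilibrium quantity: 13.75 − 27.5 = −13.75.

Q falls by 13.75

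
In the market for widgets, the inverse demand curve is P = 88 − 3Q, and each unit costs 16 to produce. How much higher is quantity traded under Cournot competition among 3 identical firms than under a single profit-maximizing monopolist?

The monopolist equates marginal revenue to marginal cost: 88 − 6Q = 16, so Q = 12. From demand, P = 52.
Cournot with 3 identical firms: the symmetric best-response condition is 88 − 12q = 16. Each firm produces q = 6, total output Q = 18, price P = 34.
Change in quantity traded: 18 − 12 = 6.

Q rises by 6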